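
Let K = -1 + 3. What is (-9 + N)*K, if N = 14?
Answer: 10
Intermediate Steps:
K = 2
(-9 + N)*K = (-9 + 14)*2 = 5*2 = 10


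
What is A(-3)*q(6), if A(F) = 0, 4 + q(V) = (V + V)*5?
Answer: 0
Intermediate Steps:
q(V) = -4 + 10*V (q(V) = -4 + (V + V)*5 = -4 + (2*V)*5 = -4 + 10*V)
A(-3)*q(6) = 0*(-4 + 10*6) = 0*(-4 + 60) = 0*56 = 0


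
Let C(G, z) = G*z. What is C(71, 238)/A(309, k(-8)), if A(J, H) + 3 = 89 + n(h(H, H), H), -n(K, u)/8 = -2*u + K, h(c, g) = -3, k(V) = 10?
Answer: 8449/135 ≈ 62.585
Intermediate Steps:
n(K, u) = -8*K + 16*u (n(K, u) = -8*(-2*u + K) = -8*(K - 2*u) = -8*K + 16*u)
A(J, H) = 110 + 16*H (A(J, H) = -3 + (89 + (-8*(-3) + 16*H)) = -3 + (89 + (24 + 16*H)) = -3 + (113 + 16*H) = 110 + 16*H)
C(71, 238)/A(309, k(-8)) = (71*238)/(110 + 16*10) = 16898/(110 + 160) = 16898/270 = 16898*(1/270) = 8449/135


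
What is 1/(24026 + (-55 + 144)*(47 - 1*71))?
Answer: 1/21890 ≈ 4.5683e-5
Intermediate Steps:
1/(24026 + (-55 + 144)*(47 - 1*71)) = 1/(24026 + 89*(47 - 71)) = 1/(24026 + 89*(-24)) = 1/(24026 - 2136) = 1/21890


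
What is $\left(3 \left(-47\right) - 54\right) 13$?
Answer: $-2535$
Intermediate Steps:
$\left(3 \left(-47\right) - 54\right) 13 = \left(-141 - 54\right) 13 = \left(-195\right) 13 = -2535$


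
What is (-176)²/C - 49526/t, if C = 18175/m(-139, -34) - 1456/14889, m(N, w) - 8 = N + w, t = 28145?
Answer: -20525713775018/72600111935 ≈ -282.72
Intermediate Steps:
m(N, w) = 8 + N + w (m(N, w) = 8 + (N + w) = 8 + N + w)
C = -2579503/23397 (C = 18175/(8 - 139 - 34) - 1456/14889 = 18175/(-165) - 1456*1/14889 = 18175*(-1/165) - 208/2127 = -3635/33 - 208/2127 = -2579503/23397 ≈ -110.25)
(-176)²/C - 49526/t = (-176)²/(-2579503/23397) - 49526/28145 = 30976*(-23397/2579503) - 49526*1/28145 = -724745472/2579503 - 49526/28145 = -20525713775018/72600111935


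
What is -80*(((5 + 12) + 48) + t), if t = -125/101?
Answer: -515200/101 ≈ -5101.0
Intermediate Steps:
t = -125/101 (t = -125*1/101 = -125/101 ≈ -1.2376)
-80*(((5 + 12) + 48) + t) = -80*(((5 + 12) + 48) - 125/101) = -80*((17 + 48) - 125/101) = -80*(65 - 125/101) = -80*6440/101 = -515200/101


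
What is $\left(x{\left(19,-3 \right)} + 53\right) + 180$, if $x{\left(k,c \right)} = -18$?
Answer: $215$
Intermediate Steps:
$\left(x{\left(19,-3 \right)} + 53\right) + 180 = \left(-18 + 53\right) + 180 = 35 + 180 = 215$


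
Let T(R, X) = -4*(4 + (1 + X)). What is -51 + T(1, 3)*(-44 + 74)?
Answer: -1011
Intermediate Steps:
T(R, X) = -20 - 4*X (T(R, X) = -4*(5 + X) = -20 - 4*X)
-51 + T(1, 3)*(-44 + 74) = -51 + (-20 - 4*3)*(-44 + 74) = -51 + (-20 - 12)*30 = -51 - 32*30 = -51 - 960 = -1011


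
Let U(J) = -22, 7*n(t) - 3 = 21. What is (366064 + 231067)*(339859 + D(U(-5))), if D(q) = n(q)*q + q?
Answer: 1420175168361/7 ≈ 2.0288e+11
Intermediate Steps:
n(t) = 24/7 (n(t) = 3/7 + (1/7)*21 = 3/7 + 3 = 24/7)
D(q) = 31*q/7 (D(q) = 24*q/7 + q = 31*q/7)
(366064 + 231067)*(339859 + D(U(-5))) = (366064 + 231067)*(339859 + (31/7)*(-22)) = 597131*(339859 - 682/7) = 597131*(2378331/7) = 1420175168361/7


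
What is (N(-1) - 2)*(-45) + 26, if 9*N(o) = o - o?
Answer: 116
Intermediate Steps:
N(o) = 0 (N(o) = (o - o)/9 = (1/9)*0 = 0)
(N(-1) - 2)*(-45) + 26 = (0 - 2)*(-45) + 26 = -2*(-45) + 26 = 90 + 26 = 116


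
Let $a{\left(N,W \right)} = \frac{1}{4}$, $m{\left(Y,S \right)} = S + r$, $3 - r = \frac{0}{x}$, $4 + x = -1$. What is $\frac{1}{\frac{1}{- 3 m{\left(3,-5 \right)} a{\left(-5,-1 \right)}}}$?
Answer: $\frac{3}{2} \approx 1.5$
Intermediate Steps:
$x = -5$ ($x = -4 - 1 = -5$)
$r = 3$ ($r = 3 - \frac{0}{-5} = 3 - 0 \left(- \frac{1}{5}\right) = 3 - 0 = 3 + 0 = 3$)
$m{\left(Y,S \right)} = 3 + S$ ($m{\left(Y,S \right)} = S + 3 = 3 + S$)
$a{\left(N,W \right)} = \frac{1}{4}$
$\frac{1}{\frac{1}{- 3 m{\left(3,-5 \right)} a{\left(-5,-1 \right)}}} = \frac{1}{\frac{1}{- 3 \left(3 - 5\right) \frac{1}{4}}} = \frac{1}{\frac{1}{\left(-3\right) \left(-2\right) \frac{1}{4}}} = \frac{1}{\frac{1}{6 \cdot \frac{1}{4}}} = \frac{1}{\frac{1}{\frac{3}{2}}} = \frac{1}{\frac{2}{3}} = \frac{3}{2}$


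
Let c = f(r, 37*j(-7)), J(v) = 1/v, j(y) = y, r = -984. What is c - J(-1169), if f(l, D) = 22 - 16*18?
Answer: -310953/1169 ≈ -266.00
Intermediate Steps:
f(l, D) = -266 (f(l, D) = 22 - 288 = -266)
c = -266
c - J(-1169) = -266 - 1/(-1169) = -266 - 1*(-1/1169) = -266 + 1/1169 = -310953/1169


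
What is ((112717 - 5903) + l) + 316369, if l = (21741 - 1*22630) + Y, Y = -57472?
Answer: 364822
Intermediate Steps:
l = -58361 (l = (21741 - 1*22630) - 57472 = (21741 - 22630) - 57472 = -889 - 57472 = -58361)
((112717 - 5903) + l) + 316369 = ((112717 - 5903) - 58361) + 316369 = (106814 - 58361) + 316369 = 48453 + 316369 = 364822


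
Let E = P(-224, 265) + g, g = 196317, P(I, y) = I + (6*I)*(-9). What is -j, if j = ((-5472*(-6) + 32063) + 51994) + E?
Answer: -325078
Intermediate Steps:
P(I, y) = -53*I (P(I, y) = I - 54*I = -53*I)
E = 208189 (E = -53*(-224) + 196317 = 11872 + 196317 = 208189)
j = 325078 (j = ((-5472*(-6) + 32063) + 51994) + 208189 = ((32832 + 32063) + 51994) + 208189 = (64895 + 51994) + 208189 = 116889 + 208189 = 325078)
-j = -1*325078 = -325078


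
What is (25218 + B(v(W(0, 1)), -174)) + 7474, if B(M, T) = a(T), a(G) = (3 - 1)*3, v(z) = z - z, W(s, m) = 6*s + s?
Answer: 32698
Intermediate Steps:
W(s, m) = 7*s
v(z) = 0
a(G) = 6 (a(G) = 2*3 = 6)
B(M, T) = 6
(25218 + B(v(W(0, 1)), -174)) + 7474 = (25218 + 6) + 7474 = 25224 + 7474 = 32698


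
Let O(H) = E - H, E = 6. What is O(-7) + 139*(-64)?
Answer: -8883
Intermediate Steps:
O(H) = 6 - H
O(-7) + 139*(-64) = (6 - 1*(-7)) + 139*(-64) = (6 + 7) - 8896 = 13 - 8896 = -8883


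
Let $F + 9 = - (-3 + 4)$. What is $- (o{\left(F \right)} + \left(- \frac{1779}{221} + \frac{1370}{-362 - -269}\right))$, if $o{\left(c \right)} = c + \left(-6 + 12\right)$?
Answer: $\frac{550429}{20553} \approx 26.781$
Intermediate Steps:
$F = -10$ ($F = -9 - \left(-3 + 4\right) = -9 - 1 = -10$)
$o{\left(c \right)} = 6 + c$ ($o{\left(c \right)} = c + 6 = 6 + c$)
$- (o{\left(F \right)} + \left(- \frac{1779}{221} + \frac{1370}{-362 - -269}\right)) = - (\left(6 - 10\right) + \left(- \frac{1779}{221} + \frac{1370}{-362 - -269}\right)) = - (-4 + \left(\left(-1779\right) \frac{1}{221} + \frac{1370}{-362 + 269}\right)) = - (-4 + \left(- \frac{1779}{221} + \frac{1370}{-93}\right)) = - (-4 + \left(- \frac{1779}{221} + 1370 \left(- \frac{1}{93}\right)\right)) = - (-4 - \frac{468217}{20553}) = \left(-1\right) \left(- \frac{550429}{20553}\right) = \frac{550429}{20553}$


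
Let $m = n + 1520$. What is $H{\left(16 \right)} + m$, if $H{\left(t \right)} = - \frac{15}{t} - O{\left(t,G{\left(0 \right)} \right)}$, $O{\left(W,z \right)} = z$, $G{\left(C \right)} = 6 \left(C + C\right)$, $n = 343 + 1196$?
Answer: $\frac{48929}{16} \approx 3058.1$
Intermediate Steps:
$n = 1539$
$m = 3059$ ($m = 1539 + 1520 = 3059$)
$G{\left(C \right)} = 12 C$ ($G{\left(C \right)} = 6 \cdot 2 C = 12 C$)
$H{\left(t \right)} = - \frac{15}{t}$ ($H{\left(t \right)} = - \frac{15}{t} - 12 \cdot 0 = - \frac{15}{t} - 0 = - \frac{15}{t} + 0 = - \frac{15}{t}$)
$H{\left(16 \right)} + m = - \frac{15}{16} + 3059 = \frac{48929}{16}$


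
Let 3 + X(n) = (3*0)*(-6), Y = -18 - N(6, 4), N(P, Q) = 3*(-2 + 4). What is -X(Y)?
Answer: 3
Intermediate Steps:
N(P, Q) = 6 (N(P, Q) = 3*2 = 6)
Y = -24 (Y = -18 - 1*6 = -18 - 6 = -24)
X(n) = -3 (X(n) = -3 + (3*0)*(-6) = -3 + 0*(-6) = -3 + 0 = -3)
-X(Y) = -1*(-3) = 3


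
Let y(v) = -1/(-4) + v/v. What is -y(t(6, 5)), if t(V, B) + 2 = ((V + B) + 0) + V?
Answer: -5/4 ≈ -1.2500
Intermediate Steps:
t(V, B) = -2 + B + 2*V (t(V, B) = -2 + (((V + B) + 0) + V) = -2 + (((B + V) + 0) + V) = -2 + ((B + V) + V) = -2 + (B + 2*V) = -2 + B + 2*V)
y(v) = 5/4 (y(v) = -1*(-¼) + 1 = ¼ + 1 = 5/4)
-y(t(6, 5)) = -1*5/4 = -5/4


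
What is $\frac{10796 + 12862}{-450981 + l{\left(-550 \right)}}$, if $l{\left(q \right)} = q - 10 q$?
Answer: $- \frac{7886}{148677} \approx -0.053041$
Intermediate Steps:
$l{\left(q \right)} = - 9 q$
$\frac{10796 + 12862}{-450981 + l{\left(-550 \right)}} = \frac{10796 + 12862}{-450981 - -4950} = \frac{23658}{-450981 + 4950} = \frac{23658}{-446031} = 23658 \left(- \frac{1}{446031}\right) = - \frac{7886}{148677}$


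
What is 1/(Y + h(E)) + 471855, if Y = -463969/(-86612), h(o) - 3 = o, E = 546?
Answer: 22655625766847/48013957 ≈ 4.7186e+5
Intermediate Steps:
h(o) = 3 + o
Y = 463969/86612 (Y = -463969*(-1/86612) = 463969/86612 ≈ 5.3569)
1/(Y + h(E)) + 471855 = 1/(463969/86612 + (3 + 546)) + 471855 = 1/(463969/86612 + 549) + 471855 = 1/(48013957/86612) + 471855 = 86612/48013957 + 471855 = 22655625766847/48013957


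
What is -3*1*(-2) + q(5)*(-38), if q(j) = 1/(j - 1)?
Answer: -7/2 ≈ -3.5000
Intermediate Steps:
q(j) = 1/(-1 + j)
-3*1*(-2) + q(5)*(-38) = -3*1*(-2) - 38/(-1 + 5) = -3*(-2) - 38/4 = 6 + (1/4)*(-38) = 6 - 19/2 = -7/2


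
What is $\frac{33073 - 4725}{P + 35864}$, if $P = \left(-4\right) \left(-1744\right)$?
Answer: $\frac{7087}{10710} \approx 0.66172$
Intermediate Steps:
$P = 6976$
$\frac{33073 - 4725}{P + 35864} = \frac{33073 - 4725}{6976 + 35864} = \frac{28348}{42840} = 28348 \cdot \frac{1}{42840} = \frac{7087}{10710}$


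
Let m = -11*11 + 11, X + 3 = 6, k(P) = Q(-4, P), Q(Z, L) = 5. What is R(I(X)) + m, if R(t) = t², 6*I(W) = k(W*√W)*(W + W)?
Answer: -85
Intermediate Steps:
k(P) = 5
X = 3 (X = -3 + 6 = 3)
I(W) = 5*W/3 (I(W) = (5*(W + W))/6 = (5*(2*W))/6 = (10*W)/6 = 5*W/3)
m = -110 (m = -121 + 11 = -110)
R(I(X)) + m = ((5/3)*3)² - 110 = 5² - 110 = 25 - 110 = -85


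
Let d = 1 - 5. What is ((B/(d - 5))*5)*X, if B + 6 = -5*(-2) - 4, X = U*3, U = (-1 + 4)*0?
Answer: 0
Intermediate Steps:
d = -4
U = 0 (U = 3*0 = 0)
X = 0 (X = 0*3 = 0)
B = 0 (B = -6 + (-5*(-2) - 4) = -6 + (10 - 4) = -6 + 6 = 0)
((B/(d - 5))*5)*X = ((0/(-4 - 5))*5)*0 = ((0/(-9))*5)*0 = ((0*(-⅑))*5)*0 = (0*5)*0 = 0*0 = 0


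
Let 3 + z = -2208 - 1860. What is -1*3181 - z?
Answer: 890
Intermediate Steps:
z = -4071 (z = -3 + (-2208 - 1860) = -3 - 4068 = -4071)
-1*3181 - z = -1*3181 - 1*(-4071) = -3181 + 4071 = 890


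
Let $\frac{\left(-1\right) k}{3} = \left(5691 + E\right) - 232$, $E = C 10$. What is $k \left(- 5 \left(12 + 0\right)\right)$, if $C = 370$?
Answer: $1648620$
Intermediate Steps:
$E = 3700$ ($E = 370 \cdot 10 = 3700$)
$k = -27477$ ($k = - 3 \left(\left(5691 + 3700\right) - 232\right) = - 3 \left(9391 - 232\right) = \left(-3\right) 9159 = -27477$)
$k \left(- 5 \left(12 + 0\right)\right) = - 27477 \left(- 5 \left(12 + 0\right)\right) = - 27477 \left(\left(-5\right) 12\right) = \left(-27477\right) \left(-60\right) = 1648620$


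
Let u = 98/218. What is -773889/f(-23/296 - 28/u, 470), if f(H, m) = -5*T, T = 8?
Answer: 773889/40 ≈ 19347.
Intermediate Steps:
u = 49/109 (u = 98*(1/218) = 49/109 ≈ 0.44954)
f(H, m) = -40 (f(H, m) = -5*8 = -40)
-773889/f(-23/296 - 28/u, 470) = -773889/(-40) = -773889*(-1/40) = 773889/40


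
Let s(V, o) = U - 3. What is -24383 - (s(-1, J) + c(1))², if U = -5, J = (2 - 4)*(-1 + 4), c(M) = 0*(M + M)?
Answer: -24447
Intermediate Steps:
c(M) = 0 (c(M) = 0*(2*M) = 0)
J = -6 (J = -2*3 = -6)
s(V, o) = -8 (s(V, o) = -5 - 3 = -8)
-24383 - (s(-1, J) + c(1))² = -24383 - (-8 + 0)² = -24383 - 1*(-8)² = -24383 - 1*64 = -24383 - 64 = -24447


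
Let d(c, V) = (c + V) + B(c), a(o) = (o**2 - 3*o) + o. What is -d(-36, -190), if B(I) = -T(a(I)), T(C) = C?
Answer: 1594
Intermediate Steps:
a(o) = o**2 - 2*o
B(I) = -I*(-2 + I)
d(c, V) = V + c + c*(2 - c) (d(c, V) = (c + V) + c*(2 - c) = (V + c) + c*(2 - c) = V + c + c*(2 - c))
-d(-36, -190) = -(-190 - 36 - 1*(-36)*(-2 - 36)) = -(-190 - 36 - 1*(-36)*(-38)) = -(-190 - 36 - 1368) = -1*(-1594) = 1594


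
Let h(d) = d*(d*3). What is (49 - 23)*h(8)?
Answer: 4992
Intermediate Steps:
h(d) = 3*d² (h(d) = d*(3*d) = 3*d²)
(49 - 23)*h(8) = (49 - 23)*(3*8²) = 26*(3*64) = 26*192 = 4992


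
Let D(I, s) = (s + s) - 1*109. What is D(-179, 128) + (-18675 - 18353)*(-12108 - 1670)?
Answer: 510171931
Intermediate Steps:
D(I, s) = -109 + 2*s (D(I, s) = 2*s - 109 = -109 + 2*s)
D(-179, 128) + (-18675 - 18353)*(-12108 - 1670) = (-109 + 2*128) + (-18675 - 18353)*(-12108 - 1670) = (-109 + 256) - 37028*(-13778) = 147 + 510171784 = 510171931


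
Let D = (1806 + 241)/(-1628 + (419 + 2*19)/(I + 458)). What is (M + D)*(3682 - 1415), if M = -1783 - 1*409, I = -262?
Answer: -1584271105188/318631 ≈ -4.9721e+6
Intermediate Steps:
M = -2192 (M = -1783 - 409 = -2192)
D = -401212/318631 (D = (1806 + 241)/(-1628 + (419 + 2*19)/(-262 + 458)) = 2047/(-1628 + (419 + 38)/196) = 2047/(-1628 + 457*(1/196)) = 2047/(-1628 + 457/196) = 2047/(-318631/196) = 2047*(-196/318631) = -401212/318631 ≈ -1.2592)
(M + D)*(3682 - 1415) = (-2192 - 401212/318631)*(3682 - 1415) = -698840364/318631*2267 = -1584271105188/318631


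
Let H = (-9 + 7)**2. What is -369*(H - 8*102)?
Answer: 299628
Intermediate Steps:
H = 4 (H = (-2)**2 = 4)
-369*(H - 8*102) = -369*(4 - 8*102) = -369*(4 - 816) = -369*(-812) = 299628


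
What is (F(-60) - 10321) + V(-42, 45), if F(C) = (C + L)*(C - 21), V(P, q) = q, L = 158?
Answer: -18214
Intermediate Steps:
F(C) = (-21 + C)*(158 + C) (F(C) = (C + 158)*(C - 21) = (158 + C)*(-21 + C) = (-21 + C)*(158 + C))
(F(-60) - 10321) + V(-42, 45) = ((-3318 + (-60)**2 + 137*(-60)) - 10321) + 45 = ((-3318 + 3600 - 8220) - 10321) + 45 = (-7938 - 10321) + 45 = -18259 + 45 = -18214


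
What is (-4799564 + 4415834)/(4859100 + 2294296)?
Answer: -191865/3576698 ≈ -0.053643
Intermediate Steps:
(-4799564 + 4415834)/(4859100 + 2294296) = -383730/7153396 = -383730*1/7153396 = -191865/3576698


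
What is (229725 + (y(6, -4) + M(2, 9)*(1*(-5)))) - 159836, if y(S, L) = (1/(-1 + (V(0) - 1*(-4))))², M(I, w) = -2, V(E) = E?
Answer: 629092/9 ≈ 69899.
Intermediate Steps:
y(S, L) = ⅑ (y(S, L) = (1/(-1 + (0 - 1*(-4))))² = (1/(-1 + (0 + 4)))² = (1/(-1 + 4))² = (1/3)² = (⅓)² = ⅑)
(229725 + (y(6, -4) + M(2, 9)*(1*(-5)))) - 159836 = (229725 + (⅑ - 2*(-5))) - 159836 = (229725 + (⅑ + 10)) - 159836 = (229725 + 91/9) - 159836 = 2067616/9 - 159836 = 629092/9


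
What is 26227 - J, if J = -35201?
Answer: 61428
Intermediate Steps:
26227 - J = 26227 - 1*(-35201) = 26227 + 35201 = 61428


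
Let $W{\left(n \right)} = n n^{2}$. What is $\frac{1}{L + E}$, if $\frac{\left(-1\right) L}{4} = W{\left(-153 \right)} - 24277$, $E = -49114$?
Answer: $\frac{1}{14374302} \approx 6.9569 \cdot 10^{-8}$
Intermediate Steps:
$W{\left(n \right)} = n^{3}$
$L = 14423416$ ($L = - 4 \left(\left(-153\right)^{3} - 24277\right) = - 4 \left(-3581577 - 24277\right) = \left(-4\right) \left(-3605854\right) = 14423416$)
$\frac{1}{L + E} = \frac{1}{14423416 - 49114} = \frac{1}{14374302}$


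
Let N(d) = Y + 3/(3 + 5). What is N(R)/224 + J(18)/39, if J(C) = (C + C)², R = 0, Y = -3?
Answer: 110553/3328 ≈ 33.219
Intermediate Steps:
J(C) = 4*C² (J(C) = (2*C)² = 4*C²)
N(d) = -21/8 (N(d) = -3 + 3/(3 + 5) = -3 + 3/8 = -21/8)
N(R)/224 + J(18)/39 = -21/8/224 + (4*18²)/39 = -21/8*1/224 + (4*324)*(1/39) = -3/256 + 1296*(1/39) = -3/256 + 432/13 = 110553/3328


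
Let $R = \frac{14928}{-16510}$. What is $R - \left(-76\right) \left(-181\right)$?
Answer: $- \frac{113563244}{8255} \approx -13757.0$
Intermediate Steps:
$R = - \frac{7464}{8255}$ ($R = 14928 \left(- \frac{1}{16510}\right) = - \frac{7464}{8255} \approx -0.90418$)
$R - \left(-76\right) \left(-181\right) = - \frac{7464}{8255} - \left(-76\right) \left(-181\right) = - \frac{7464}{8255} - 13756 = - \frac{113563244}{8255}$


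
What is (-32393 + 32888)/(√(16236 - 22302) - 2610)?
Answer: -71775/378787 - 165*I*√674/757574 ≈ -0.18949 - 0.0056544*I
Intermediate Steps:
(-32393 + 32888)/(√(16236 - 22302) - 2610) = 495/(√(-6066) - 2610) = 495/(3*I*√674 - 2610) = 495/(-2610 + 3*I*√674)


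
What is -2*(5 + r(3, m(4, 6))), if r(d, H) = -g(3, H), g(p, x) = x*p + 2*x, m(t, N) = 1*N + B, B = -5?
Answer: 0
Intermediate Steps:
m(t, N) = -5 + N (m(t, N) = 1*N - 5 = N - 5 = -5 + N)
g(p, x) = 2*x + p*x (g(p, x) = p*x + 2*x = 2*x + p*x)
r(d, H) = -5*H (r(d, H) = -H*(2 + 3) = -H*5 = -5*H)
-2*(5 + r(3, m(4, 6))) = -2*(5 - 5*(-5 + 6)) = -2*(5 - 5*1) = -2*(5 - 5) = -2*0 = 0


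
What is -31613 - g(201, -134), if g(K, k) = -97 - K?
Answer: -31315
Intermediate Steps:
-31613 - g(201, -134) = -31613 - (-97 - 1*201) = -31613 - (-97 - 201) = -31613 - 1*(-298) = -31613 + 298 = -31315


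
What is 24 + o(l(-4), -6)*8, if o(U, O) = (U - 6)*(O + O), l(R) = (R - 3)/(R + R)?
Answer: 516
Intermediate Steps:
l(R) = (-3 + R)/(2*R) (l(R) = (-3 + R)/((2*R)) = (-3 + R)*(1/(2*R)) = (-3 + R)/(2*R))
o(U, O) = 2*O*(-6 + U) (o(U, O) = (-6 + U)*(2*O) = 2*O*(-6 + U))
24 + o(l(-4), -6)*8 = 24 + (2*(-6)*(-6 + (1/2)*(-3 - 4)/(-4)))*8 = 24 + (2*(-6)*(-6 + (1/2)*(-1/4)*(-7)))*8 = 24 + (2*(-6)*(-6 + 7/8))*8 = 24 + (2*(-6)*(-41/8))*8 = 24 + (123/2)*8 = 24 + 492 = 516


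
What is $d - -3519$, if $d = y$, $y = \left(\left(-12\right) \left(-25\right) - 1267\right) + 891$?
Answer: $3443$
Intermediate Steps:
$y = -76$ ($y = \left(300 - 1267\right) + 891 = -967 + 891 = -76$)
$d = -76$
$d - -3519 = -76 - -3519 = -76 + 3519 = 3443$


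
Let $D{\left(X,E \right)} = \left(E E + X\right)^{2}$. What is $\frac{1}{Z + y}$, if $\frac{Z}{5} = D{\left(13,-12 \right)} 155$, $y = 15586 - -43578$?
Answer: $\frac{1}{19162139} \approx 5.2186 \cdot 10^{-8}$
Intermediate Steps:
$y = 59164$ ($y = 15586 + 43578 = 59164$)
$D{\left(X,E \right)} = \left(X + E^{2}\right)^{2}$ ($D{\left(X,E \right)} = \left(E^{2} + X\right)^{2} = \left(X + E^{2}\right)^{2}$)
$Z = 19102975$ ($Z = 5 \left(13 + \left(-12\right)^{2}\right)^{2} \cdot 155 = 5 \left(13 + 144\right)^{2} \cdot 155 = 5 \cdot 157^{2} \cdot 155 = 5 \cdot 24649 \cdot 155 = 5 \cdot 3820595 = 19102975$)
$\frac{1}{Z + y} = \frac{1}{19102975 + 59164} = \frac{1}{19162139}$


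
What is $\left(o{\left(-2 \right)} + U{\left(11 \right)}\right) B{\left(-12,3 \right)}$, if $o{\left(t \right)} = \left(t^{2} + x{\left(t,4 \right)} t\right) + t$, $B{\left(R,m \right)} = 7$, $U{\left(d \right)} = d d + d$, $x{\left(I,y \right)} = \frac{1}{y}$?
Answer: $\frac{1869}{2} \approx 934.5$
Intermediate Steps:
$U{\left(d \right)} = d + d^{2}$ ($U{\left(d \right)} = d^{2} + d = d + d^{2}$)
$o{\left(t \right)} = t^{2} + \frac{5 t}{4}$ ($o{\left(t \right)} = \left(t^{2} + \frac{t}{4}\right) + t = t^{2} + \frac{5 t}{4}$)
$\left(o{\left(-2 \right)} + U{\left(11 \right)}\right) B{\left(-12,3 \right)} = \left(\frac{1}{4} \left(-2\right) \left(5 + 4 \left(-2\right)\right) + 11 \left(1 + 11\right)\right) 7 = \left(\frac{1}{4} \left(-2\right) \left(5 - 8\right) + 11 \cdot 12\right) 7 = \left(\frac{1}{4} \left(-2\right) \left(-3\right) + 132\right) 7 = \left(\frac{3}{2} + 132\right) 7 = \frac{267}{2} \cdot 7 = \frac{1869}{2}$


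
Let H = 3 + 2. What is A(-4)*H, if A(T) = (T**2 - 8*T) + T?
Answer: 220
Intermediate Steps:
H = 5
A(T) = T**2 - 7*T
A(-4)*H = -4*(-7 - 4)*5 = -4*(-11)*5 = 44*5 = 220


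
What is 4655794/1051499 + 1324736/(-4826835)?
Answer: 21079790852726/5075412175665 ≈ 4.1533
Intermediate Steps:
4655794/1051499 + 1324736/(-4826835) = 4655794*(1/1051499) + 1324736*(-1/4826835) = 4655794/1051499 - 1324736/4826835 = 21079790852726/5075412175665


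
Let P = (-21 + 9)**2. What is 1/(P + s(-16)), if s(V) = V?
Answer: 1/128 ≈ 0.0078125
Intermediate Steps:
P = 144 (P = (-12)**2 = 144)
1/(P + s(-16)) = 1/(144 - 16) = 1/128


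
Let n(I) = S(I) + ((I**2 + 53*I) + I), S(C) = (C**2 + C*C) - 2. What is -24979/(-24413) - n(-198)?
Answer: -2610164155/24413 ≈ -1.0692e+5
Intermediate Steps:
S(C) = -2 + 2*C**2 (S(C) = (C**2 + C**2) - 2 = 2*C**2 - 2 = -2 + 2*C**2)
n(I) = -2 + 3*I**2 + 54*I (n(I) = (-2 + 2*I**2) + ((I**2 + 53*I) + I) = (-2 + 2*I**2) + (I**2 + 54*I) = -2 + 3*I**2 + 54*I)
-24979/(-24413) - n(-198) = -24979/(-24413) - (-2 + 3*(-198)**2 + 54*(-198)) = -24979*(-1/24413) - (-2 + 3*39204 - 10692) = 24979/24413 - (-2 + 117612 - 10692) = 24979/24413 - 1*106918 = 24979/24413 - 106918 = -2610164155/24413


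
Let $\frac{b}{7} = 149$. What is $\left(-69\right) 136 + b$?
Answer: $-8341$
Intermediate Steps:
$b = 1043$ ($b = 7 \cdot 149 = 1043$)
$\left(-69\right) 136 + b = \left(-69\right) 136 + 1043 = -9384 + 1043 = -8341$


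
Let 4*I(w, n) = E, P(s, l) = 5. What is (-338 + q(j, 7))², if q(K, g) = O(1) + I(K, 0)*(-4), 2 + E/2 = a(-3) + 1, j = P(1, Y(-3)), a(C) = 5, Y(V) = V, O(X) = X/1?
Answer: 119025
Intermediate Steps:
O(X) = X (O(X) = X*1 = X)
j = 5
E = 8 (E = -4 + 2*(5 + 1) = -4 + 2*6 = -4 + 12 = 8)
I(w, n) = 2 (I(w, n) = (¼)*8 = 2)
q(K, g) = -7 (q(K, g) = 1 + 2*(-4) = 1 - 8 = -7)
(-338 + q(j, 7))² = (-338 - 7)² = (-345)² = 119025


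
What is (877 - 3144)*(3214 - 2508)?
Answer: -1600502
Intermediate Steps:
(877 - 3144)*(3214 - 2508) = -2267*706 = -1600502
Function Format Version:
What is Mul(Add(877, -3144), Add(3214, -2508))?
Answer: -1600502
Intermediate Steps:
Mul(Add(877, -3144), Add(3214, -2508)) = Mul(-2267, 706) = -1600502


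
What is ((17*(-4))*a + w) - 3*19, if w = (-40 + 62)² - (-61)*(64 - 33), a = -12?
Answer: 3134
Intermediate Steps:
w = 2375 (w = 22² - (-61)*31 = 484 - 1*(-1891) = 484 + 1891 = 2375)
((17*(-4))*a + w) - 3*19 = ((17*(-4))*(-12) + 2375) - 3*19 = (-68*(-12) + 2375) - 57 = (816 + 2375) - 57 = 3191 - 57 = 3134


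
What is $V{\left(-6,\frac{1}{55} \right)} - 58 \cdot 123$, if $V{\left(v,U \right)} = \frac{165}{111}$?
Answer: $- \frac{263903}{37} \approx -7132.5$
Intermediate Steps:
$V{\left(v,U \right)} = \frac{55}{37}$ ($V{\left(v,U \right)} = 165 \cdot \frac{1}{111} = \frac{55}{37}$)
$V{\left(-6,\frac{1}{55} \right)} - 58 \cdot 123 = \frac{55}{37} - 58 \cdot 123 = \frac{55}{37} - 7134 = - \frac{263903}{37}$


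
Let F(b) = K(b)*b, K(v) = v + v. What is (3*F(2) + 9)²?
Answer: 1089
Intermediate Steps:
K(v) = 2*v
F(b) = 2*b² (F(b) = (2*b)*b = 2*b²)
(3*F(2) + 9)² = (3*(2*2²) + 9)² = (3*(2*4) + 9)² = (3*8 + 9)² = (24 + 9)² = 33² = 1089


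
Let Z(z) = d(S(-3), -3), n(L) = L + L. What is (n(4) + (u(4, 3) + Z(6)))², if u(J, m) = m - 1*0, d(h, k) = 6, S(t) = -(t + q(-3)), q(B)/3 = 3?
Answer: 289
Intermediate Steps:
q(B) = 9 (q(B) = 3*3 = 9)
S(t) = -9 - t (S(t) = -(t + 9) = -(9 + t) = -9 - t)
n(L) = 2*L
Z(z) = 6
u(J, m) = m (u(J, m) = m + 0 = m)
(n(4) + (u(4, 3) + Z(6)))² = (2*4 + (3 + 6))² = (8 + 9)² = 17² = 289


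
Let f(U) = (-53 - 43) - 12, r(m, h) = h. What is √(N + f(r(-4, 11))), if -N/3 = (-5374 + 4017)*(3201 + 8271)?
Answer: 6*√1297289 ≈ 6833.9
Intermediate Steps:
f(U) = -108 (f(U) = -96 - 12 = -108)
N = 46702512 (N = -3*(-5374 + 4017)*(3201 + 8271) = -(-4071)*11472 = -3*(-15567504) = 46702512)
√(N + f(r(-4, 11))) = √(46702512 - 108) = √46702404 = 6*√1297289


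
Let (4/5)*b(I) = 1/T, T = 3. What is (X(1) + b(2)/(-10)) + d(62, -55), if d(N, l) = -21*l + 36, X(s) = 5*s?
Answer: 28703/24 ≈ 1196.0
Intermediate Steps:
b(I) = 5/12 (b(I) = (5/4)/3 = (5/4)*(1/3) = 5/12)
d(N, l) = 36 - 21*l
(X(1) + b(2)/(-10)) + d(62, -55) = (5*1 + (5/12)/(-10)) + (36 - 21*(-55)) = (5 + (5/12)*(-1/10)) + (36 + 1155) = (5 - 1/24) + 1191 = 119/24 + 1191 = 28703/24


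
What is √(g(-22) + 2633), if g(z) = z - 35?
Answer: 4*√161 ≈ 50.754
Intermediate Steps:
g(z) = -35 + z
√(g(-22) + 2633) = √((-35 - 22) + 2633) = √(-57 + 2633) = √2576 = 4*√161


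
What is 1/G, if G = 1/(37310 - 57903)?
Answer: -20593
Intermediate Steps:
G = -1/20593 (G = 1/(-20593) = -1/20593 ≈ -4.8560e-5)
1/G = 1/(-1/20593) = -20593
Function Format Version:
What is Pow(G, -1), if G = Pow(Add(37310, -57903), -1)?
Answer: -20593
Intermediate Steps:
G = Rational(-1, 20593) (G = Pow(-20593, -1) = Rational(-1, 20593) ≈ -4.8560e-5)
Pow(G, -1) = Pow(Rational(-1, 20593), -1) = -20593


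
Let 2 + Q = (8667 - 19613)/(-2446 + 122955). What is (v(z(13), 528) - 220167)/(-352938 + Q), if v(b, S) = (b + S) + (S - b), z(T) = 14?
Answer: 8801615833/14177485802 ≈ 0.62082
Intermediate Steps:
Q = -251964/120509 (Q = -2 + (8667 - 19613)/(-2446 + 122955) = -2 - 10946/120509 = -251964/120509 ≈ -2.0908)
v(b, S) = 2*S (v(b, S) = (S + b) + (S - b) = 2*S)
(v(z(13), 528) - 220167)/(-352938 + Q) = (2*528 - 220167)/(-352938 - 251964/120509) = (1056 - 220167)/(-42532457406/120509) = -219111*(-120509/42532457406) = 8801615833/14177485802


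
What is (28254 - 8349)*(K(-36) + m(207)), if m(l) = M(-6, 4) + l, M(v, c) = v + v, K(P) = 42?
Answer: 4717485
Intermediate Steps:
M(v, c) = 2*v
m(l) = -12 + l (m(l) = 2*(-6) + l = -12 + l)
(28254 - 8349)*(K(-36) + m(207)) = (28254 - 8349)*(42 + (-12 + 207)) = 19905*(42 + 195) = 19905*237 = 4717485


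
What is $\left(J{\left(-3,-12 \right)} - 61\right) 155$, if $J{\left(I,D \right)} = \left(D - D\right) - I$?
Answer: $-8990$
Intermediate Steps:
$J{\left(I,D \right)} = - I$ ($J{\left(I,D \right)} = 0 - I = - I$)
$\left(J{\left(-3,-12 \right)} - 61\right) 155 = \left(\left(-1\right) \left(-3\right) - 61\right) 155 = \left(3 - 61\right) 155 = \left(-58\right) 155 = -8990$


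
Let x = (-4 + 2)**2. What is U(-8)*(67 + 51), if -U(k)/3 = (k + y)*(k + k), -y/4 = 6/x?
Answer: -79296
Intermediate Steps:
x = 4 (x = (-2)**2 = 4)
y = -6 (y = -24/4 = -4*3/2 = -6)
U(k) = -6*k*(-6 + k) (U(k) = -3*(k - 6)*(k + k) = -3*(-6 + k)*2*k = -6*k*(-6 + k))
U(-8)*(67 + 51) = (6*(-8)*(6 - 1*(-8)))*(67 + 51) = (6*(-8)*(6 + 8))*118 = (6*(-8)*14)*118 = -672*118 = -79296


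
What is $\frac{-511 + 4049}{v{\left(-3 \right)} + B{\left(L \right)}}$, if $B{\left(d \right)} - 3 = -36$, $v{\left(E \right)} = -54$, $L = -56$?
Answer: $- \frac{122}{3} \approx -40.667$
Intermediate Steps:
$B{\left(d \right)} = -33$ ($B{\left(d \right)} = 3 - 36 = -33$)
$\frac{-511 + 4049}{v{\left(-3 \right)} + B{\left(L \right)}} = \frac{-511 + 4049}{-54 - 33} = \frac{3538}{-87} = 3538 \left(- \frac{1}{87}\right) = - \frac{122}{3}$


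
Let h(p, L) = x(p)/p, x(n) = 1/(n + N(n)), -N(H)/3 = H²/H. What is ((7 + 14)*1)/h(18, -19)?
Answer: -13608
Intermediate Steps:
N(H) = -3*H (N(H) = -3*H²/H = -3*H)
x(n) = -1/(2*n) (x(n) = 1/(n - 3*n) = 1/(-2*n) = -1/(2*n))
h(p, L) = -1/(2*p²) (h(p, L) = (-1/(2*p))/p = -1/(2*p²))
((7 + 14)*1)/h(18, -19) = ((7 + 14)*1)/((-½/18²)) = (21*1)/((-½*1/324)) = 21/(-1/648) = 21*(-648) = -13608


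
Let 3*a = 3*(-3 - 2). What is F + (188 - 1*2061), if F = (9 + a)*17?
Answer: -1805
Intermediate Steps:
a = -5 (a = (3*(-3 - 2))/3 = (3*(-5))/3 = (1/3)*(-15) = -5)
F = 68 (F = (9 - 5)*17 = 4*17 = 68)
F + (188 - 1*2061) = 68 + (188 - 1*2061) = 68 + (188 - 2061) = 68 - 1873 = -1805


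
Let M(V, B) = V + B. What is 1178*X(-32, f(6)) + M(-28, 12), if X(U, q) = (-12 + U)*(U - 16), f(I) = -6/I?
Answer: 2487920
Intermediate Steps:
X(U, q) = (-16 + U)*(-12 + U) (X(U, q) = (-12 + U)*(-16 + U) = (-16 + U)*(-12 + U))
M(V, B) = B + V
1178*X(-32, f(6)) + M(-28, 12) = 1178*(192 + (-32)² - 28*(-32)) + (12 - 28) = 1178*(192 + 1024 + 896) - 16 = 1178*2112 - 16 = 2487936 - 16 = 2487920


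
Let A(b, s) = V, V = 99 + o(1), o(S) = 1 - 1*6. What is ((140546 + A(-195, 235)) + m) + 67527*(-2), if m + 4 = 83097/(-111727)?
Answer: 89082431/15961 ≈ 5581.3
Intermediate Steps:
o(S) = -5 (o(S) = 1 - 6 = -5)
V = 94 (V = 99 - 5 = 94)
A(b, s) = 94
m = -75715/15961 (m = -4 + 83097/(-111727) = -4 + 83097*(-1/111727) = -4 - 11871/15961 = -75715/15961 ≈ -4.7438)
((140546 + A(-195, 235)) + m) + 67527*(-2) = ((140546 + 94) - 75715/15961) + 67527*(-2) = (140640 - 75715/15961) - 135054 = 2244679325/15961 - 135054 = 89082431/15961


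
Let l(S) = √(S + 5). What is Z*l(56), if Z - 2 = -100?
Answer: -98*√61 ≈ -765.40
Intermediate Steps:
Z = -98 (Z = 2 - 100 = -98)
l(S) = √(5 + S)
Z*l(56) = -98*√(5 + 56) = -98*√61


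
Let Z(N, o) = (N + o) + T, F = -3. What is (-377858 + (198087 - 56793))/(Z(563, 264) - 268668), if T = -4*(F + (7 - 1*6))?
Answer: 236564/267833 ≈ 0.88325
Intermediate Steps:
T = 8 (T = -4*(-3 + (7 - 1*6)) = -4*(-3 + (7 - 6)) = -4*(-3 + 1) = -4*(-2) = 8)
Z(N, o) = 8 + N + o (Z(N, o) = (N + o) + 8 = 8 + N + o)
(-377858 + (198087 - 56793))/(Z(563, 264) - 268668) = (-377858 + (198087 - 56793))/((8 + 563 + 264) - 268668) = (-377858 + 141294)/(835 - 268668) = -236564/(-267833) = -236564*(-1/267833) = 236564/267833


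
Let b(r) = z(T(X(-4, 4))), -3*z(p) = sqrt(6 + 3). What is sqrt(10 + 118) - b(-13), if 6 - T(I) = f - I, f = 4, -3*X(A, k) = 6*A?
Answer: 1 + 8*sqrt(2) ≈ 12.314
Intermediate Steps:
X(A, k) = -2*A
T(I) = 2 + I (T(I) = 6 - (4 - I) = 6 + (-4 + I) = 2 + I)
z(p) = -1 (z(p) = -sqrt(6 + 3)/3 = -sqrt(9)/3 = -1/3*3 = -1)
b(r) = -1
sqrt(10 + 118) - b(-13) = sqrt(10 + 118) - 1*(-1) = sqrt(128) + 1 = 8*sqrt(2) + 1 = 1 + 8*sqrt(2)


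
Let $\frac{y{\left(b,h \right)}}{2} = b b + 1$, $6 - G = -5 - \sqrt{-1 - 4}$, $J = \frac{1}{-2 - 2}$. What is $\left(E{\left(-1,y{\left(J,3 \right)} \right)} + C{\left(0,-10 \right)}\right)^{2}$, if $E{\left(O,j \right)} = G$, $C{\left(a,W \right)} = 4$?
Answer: $\left(15 + i \sqrt{5}\right)^{2} \approx 220.0 + 67.082 i$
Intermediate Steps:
$J = - \frac{1}{4}$ ($J = \frac{1}{-4} = - \frac{1}{4} \approx -0.25$)
$G = 11 + i \sqrt{5}$ ($G = 6 - \left(-5 - \sqrt{-1 - 4}\right) = 6 - \left(-5 - \sqrt{-5}\right) = 6 - \left(-5 - i \sqrt{5}\right) = 6 + \left(5 + i \sqrt{5}\right) = 11 + i \sqrt{5} \approx 11.0 + 2.2361 i$)
$y{\left(b,h \right)} = 2 + 2 b^{2}$ ($y{\left(b,h \right)} = 2 \left(b b + 1\right) = 2 \left(b^{2} + 1\right) = 2 \left(1 + b^{2}\right) = 2 + 2 b^{2}$)
$E{\left(O,j \right)} = 11 + i \sqrt{5}$
$\left(E{\left(-1,y{\left(J,3 \right)} \right)} + C{\left(0,-10 \right)}\right)^{2} = \left(\left(11 + i \sqrt{5}\right) + 4\right)^{2} = \left(15 + i \sqrt{5}\right)^{2}$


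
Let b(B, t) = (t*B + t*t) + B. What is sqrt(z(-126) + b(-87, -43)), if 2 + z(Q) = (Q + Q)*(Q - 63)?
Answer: sqrt(53129) ≈ 230.50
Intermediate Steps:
b(B, t) = B + t**2 + B*t (b(B, t) = (B*t + t**2) + B = (t**2 + B*t) + B = B + t**2 + B*t)
z(Q) = -2 + 2*Q*(-63 + Q) (z(Q) = -2 + (Q + Q)*(Q - 63) = -2 + (2*Q)*(-63 + Q) = -2 + 2*Q*(-63 + Q))
sqrt(z(-126) + b(-87, -43)) = sqrt((-2 - 126*(-126) + 2*(-126)**2) + (-87 + (-43)**2 - 87*(-43))) = sqrt((-2 + 15876 + 2*15876) + (-87 + 1849 + 3741)) = sqrt((-2 + 15876 + 31752) + 5503) = sqrt(47626 + 5503) = sqrt(53129)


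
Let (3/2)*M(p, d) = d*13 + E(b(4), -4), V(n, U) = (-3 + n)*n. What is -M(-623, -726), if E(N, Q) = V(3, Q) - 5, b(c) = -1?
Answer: 18886/3 ≈ 6295.3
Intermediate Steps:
V(n, U) = n*(-3 + n)
E(N, Q) = -5 (E(N, Q) = 3*(-3 + 3) - 5 = 3*0 - 5 = 0 - 5 = -5)
M(p, d) = -10/3 + 26*d/3 (M(p, d) = 2*(d*13 - 5)/3 = 2*(13*d - 5)/3 = 2*(-5 + 13*d)/3 = -10/3 + 26*d/3)
-M(-623, -726) = -(-10/3 + (26/3)*(-726)) = -(-10/3 - 6292) = -1*(-18886/3) = 18886/3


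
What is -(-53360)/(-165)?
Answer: -10672/33 ≈ -323.39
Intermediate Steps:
-(-53360)/(-165) = -(-53360)*(-1)/165 = -230*232/165 = -10672/33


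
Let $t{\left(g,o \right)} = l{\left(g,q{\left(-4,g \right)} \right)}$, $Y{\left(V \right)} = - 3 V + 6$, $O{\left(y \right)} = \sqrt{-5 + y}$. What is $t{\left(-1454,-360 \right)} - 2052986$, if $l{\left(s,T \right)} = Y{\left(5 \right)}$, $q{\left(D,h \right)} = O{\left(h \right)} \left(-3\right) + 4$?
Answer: $-2052995$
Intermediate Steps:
$Y{\left(V \right)} = 6 - 3 V$
$q{\left(D,h \right)} = 4 - 3 \sqrt{-5 + h}$ ($q{\left(D,h \right)} = \sqrt{-5 + h} \left(-3\right) + 4 = - 3 \sqrt{-5 + h} + 4 = 4 - 3 \sqrt{-5 + h}$)
$l{\left(s,T \right)} = -9$ ($l{\left(s,T \right)} = 6 - 15 = -9$)
$t{\left(g,o \right)} = -9$
$t{\left(-1454,-360 \right)} - 2052986 = -9 - 2052986 = -2052995$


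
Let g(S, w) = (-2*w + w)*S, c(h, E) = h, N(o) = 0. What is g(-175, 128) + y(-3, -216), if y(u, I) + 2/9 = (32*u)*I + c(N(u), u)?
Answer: 388222/9 ≈ 43136.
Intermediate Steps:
y(u, I) = -2/9 + 32*I*u (y(u, I) = -2/9 + ((32*u)*I + 0) = -2/9 + (32*I*u + 0) = -2/9 + 32*I*u)
g(S, w) = -S*w (g(S, w) = (-w)*S = -S*w)
g(-175, 128) + y(-3, -216) = -1*(-175)*128 + (-2/9 + 32*(-216)*(-3)) = 22400 + (-2/9 + 20736) = 22400 + 186622/9 = 388222/9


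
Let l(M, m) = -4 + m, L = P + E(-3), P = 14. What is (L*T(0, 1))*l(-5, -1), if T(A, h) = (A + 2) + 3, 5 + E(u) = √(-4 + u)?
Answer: -225 - 25*I*√7 ≈ -225.0 - 66.144*I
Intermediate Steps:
E(u) = -5 + √(-4 + u)
L = 9 + I*√7 (L = 14 + (-5 + √(-4 - 3)) = 14 + (-5 + √(-7)) = 14 + (-5 + I*√7) = 9 + I*√7 ≈ 9.0 + 2.6458*I)
T(A, h) = 5 + A (T(A, h) = (2 + A) + 3 = 5 + A)
(L*T(0, 1))*l(-5, -1) = ((9 + I*√7)*(5 + 0))*(-4 - 1) = ((9 + I*√7)*5)*(-5) = (45 + 5*I*√7)*(-5) = -225 - 25*I*√7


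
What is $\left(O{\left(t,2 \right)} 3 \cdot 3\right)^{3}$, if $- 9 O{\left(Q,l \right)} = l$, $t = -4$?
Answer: $-8$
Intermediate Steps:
$O{\left(Q,l \right)} = - \frac{l}{9}$
$\left(O{\left(t,2 \right)} 3 \cdot 3\right)^{3} = \left(\left(- \frac{1}{9}\right) 2 \cdot 3 \cdot 3\right)^{3} = \left(\left(- \frac{2}{9}\right) 3 \cdot 3\right)^{3} = \left(\left(- \frac{2}{3}\right) 3\right)^{3} = \left(-2\right)^{3} = -8$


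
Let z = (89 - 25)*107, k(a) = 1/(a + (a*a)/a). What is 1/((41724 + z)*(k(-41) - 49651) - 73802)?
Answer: -41/98880633420 ≈ -4.1464e-10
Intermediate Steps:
k(a) = 1/(2*a) (k(a) = 1/(a + a²/a) = 1/(a + a) = 1/(2*a))
z = 6848 (z = 64*107 = 6848)
1/((41724 + z)*(k(-41) - 49651) - 73802) = 1/((41724 + 6848)*((½)/(-41) - 49651) - 73802) = 1/(48572*((½)*(-1/41) - 49651) - 73802) = 1/(48572*(-1/82 - 49651) - 73802) = 1/(48572*(-4071383/82) - 73802) = 1/(-98877607538/41 - 73802) = 1/(-98880633420/41) = -41/98880633420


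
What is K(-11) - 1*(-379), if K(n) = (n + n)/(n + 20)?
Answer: 3389/9 ≈ 376.56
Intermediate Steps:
K(n) = 2*n/(20 + n) (K(n) = (2*n)/(20 + n) = 2*n/(20 + n))
K(-11) - 1*(-379) = 2*(-11)/(20 - 11) - 1*(-379) = 2*(-11)/9 + 379 = 2*(-11)*(⅑) + 379 = -22/9 + 379 = 3389/9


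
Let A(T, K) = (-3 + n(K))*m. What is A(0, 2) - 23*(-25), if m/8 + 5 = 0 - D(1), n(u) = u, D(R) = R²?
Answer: 623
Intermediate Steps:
m = -48 (m = -40 + 8*(0 - 1*1²) = -40 + 8*(0 - 1*1) = -40 + 8*(0 - 1) = -40 + 8*(-1) = -40 - 8 = -48)
A(T, K) = 144 - 48*K (A(T, K) = (-3 + K)*(-48) = 144 - 48*K)
A(0, 2) - 23*(-25) = (144 - 48*2) - 23*(-25) = (144 - 96) + 575 = 48 + 575 = 623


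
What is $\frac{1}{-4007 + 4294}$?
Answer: $\frac{1}{287} \approx 0.0034843$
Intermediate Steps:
$\frac{1}{-4007 + 4294} = \frac{1}{287}$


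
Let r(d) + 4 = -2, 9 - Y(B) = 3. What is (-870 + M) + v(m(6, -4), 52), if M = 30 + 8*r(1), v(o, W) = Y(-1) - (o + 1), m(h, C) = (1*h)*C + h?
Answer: -865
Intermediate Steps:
m(h, C) = h + C*h (m(h, C) = h*C + h = C*h + h = h + C*h)
Y(B) = 6 (Y(B) = 9 - 1*3 = 9 - 3 = 6)
v(o, W) = 5 - o (v(o, W) = 6 - (o + 1) = 6 - (1 + o) = 6 + (-1 - o) = 5 - o)
r(d) = -6 (r(d) = -4 - 2 = -6)
M = -18 (M = 30 + 8*(-6) = 30 - 48 = -18)
(-870 + M) + v(m(6, -4), 52) = (-870 - 18) + (5 - 6*(1 - 4)) = -888 + (5 - 6*(-3)) = -888 + (5 - 1*(-18)) = -888 + (5 + 18) = -888 + 23 = -865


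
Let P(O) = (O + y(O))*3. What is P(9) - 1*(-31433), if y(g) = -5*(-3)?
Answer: 31505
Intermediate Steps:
y(g) = 15
P(O) = 45 + 3*O (P(O) = (O + 15)*3 = (15 + O)*3 = 45 + 3*O)
P(9) - 1*(-31433) = (45 + 3*9) - 1*(-31433) = (45 + 27) + 31433 = 72 + 31433 = 31505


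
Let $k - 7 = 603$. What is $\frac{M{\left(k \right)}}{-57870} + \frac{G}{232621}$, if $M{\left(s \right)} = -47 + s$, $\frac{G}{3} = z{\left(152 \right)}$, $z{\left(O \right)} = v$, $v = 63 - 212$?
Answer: $- \frac{156833513}{13461777270} \approx -0.01165$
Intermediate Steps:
$k = 610$ ($k = 7 + 603 = 610$)
$v = -149$
$z{\left(O \right)} = -149$
$G = -447$ ($G = 3 \left(-149\right) = -447$)
$\frac{M{\left(k \right)}}{-57870} + \frac{G}{232621} = \frac{-47 + 610}{-57870} - \frac{447}{232621} = 563 \left(- \frac{1}{57870}\right) - \frac{447}{232621} = - \frac{563}{57870} - \frac{447}{232621} = - \frac{156833513}{13461777270}$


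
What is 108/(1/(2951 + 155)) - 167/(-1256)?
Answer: 421322855/1256 ≈ 3.3545e+5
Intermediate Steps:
108/(1/(2951 + 155)) - 167/(-1256) = 108/(1/3106) - 167*(-1/1256) = 108/(1/3106) + 167/1256 = 108*3106 + 167/1256 = 335448 + 167/1256 = 421322855/1256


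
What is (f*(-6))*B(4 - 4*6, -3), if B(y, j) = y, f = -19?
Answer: -2280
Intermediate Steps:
(f*(-6))*B(4 - 4*6, -3) = (-19*(-6))*(4 - 4*6) = 114*(4 - 24) = 114*(-20) = -2280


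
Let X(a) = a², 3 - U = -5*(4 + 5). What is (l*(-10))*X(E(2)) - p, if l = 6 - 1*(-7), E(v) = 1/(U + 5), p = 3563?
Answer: -10008597/2809 ≈ -3563.0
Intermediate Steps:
U = 48 (U = 3 - (-5)*(4 + 5) = 3 - (-5)*9 = 3 - 1*(-45) = 3 + 45 = 48)
E(v) = 1/53 (E(v) = 1/(48 + 5) = 1/53)
l = 13 (l = 6 + 7 = 13)
(l*(-10))*X(E(2)) - p = (13*(-10))*(1/53)² - 1*3563 = -130*1/2809 - 3563 = -130/2809 - 3563 = -10008597/2809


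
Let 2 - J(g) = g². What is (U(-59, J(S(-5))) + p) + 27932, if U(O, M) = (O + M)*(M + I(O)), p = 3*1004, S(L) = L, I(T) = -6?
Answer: 33322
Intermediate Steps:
J(g) = 2 - g²
p = 3012
U(O, M) = (-6 + M)*(M + O) (U(O, M) = (O + M)*(M - 6) = (M + O)*(-6 + M) = (-6 + M)*(M + O))
(U(-59, J(S(-5))) + p) + 27932 = (((2 - 1*(-5)²)² - 6*(2 - 1*(-5)²) - 6*(-59) + (2 - 1*(-5)²)*(-59)) + 3012) + 27932 = (((2 - 1*25)² - 6*(2 - 1*25) + 354 + (2 - 1*25)*(-59)) + 3012) + 27932 = (((2 - 25)² - 6*(2 - 25) + 354 + (2 - 25)*(-59)) + 3012) + 27932 = (((-23)² - 6*(-23) + 354 - 23*(-59)) + 3012) + 27932 = ((529 + 138 + 354 + 1357) + 3012) + 27932 = (2378 + 3012) + 27932 = 5390 + 27932 = 33322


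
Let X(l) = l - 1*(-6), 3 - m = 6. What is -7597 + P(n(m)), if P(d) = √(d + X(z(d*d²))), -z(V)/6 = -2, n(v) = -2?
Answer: -7593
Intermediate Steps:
m = -3 (m = 3 - 1*6 = 3 - 6 = -3)
z(V) = 12 (z(V) = -6*(-2) = 12)
X(l) = 6 + l (X(l) = l + 6 = 6 + l)
P(d) = √(18 + d) (P(d) = √(d + (6 + 12)) = √(d + 18) = √(18 + d))
-7597 + P(n(m)) = -7597 + √(18 - 2) = -7597 + √16 = -7597 + 4 = -7593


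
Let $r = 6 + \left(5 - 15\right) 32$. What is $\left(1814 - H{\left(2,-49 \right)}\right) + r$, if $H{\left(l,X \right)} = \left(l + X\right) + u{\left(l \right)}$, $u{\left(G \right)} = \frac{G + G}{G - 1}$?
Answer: $1543$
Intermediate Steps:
$u{\left(G \right)} = \frac{2 G}{-1 + G}$
$r = -314$ ($r = 6 + \left(5 - 15\right) 32 = 6 - 320 = -314$)
$H{\left(l,X \right)} = X + l + \frac{2 l}{-1 + l}$ ($H{\left(l,X \right)} = \left(l + X\right) + \frac{2 l}{-1 + l} = \left(X + l\right) + \frac{2 l}{-1 + l} = X + l + \frac{2 l}{-1 + l}$)
$\left(1814 - H{\left(2,-49 \right)}\right) + r = \left(1814 - \frac{2 \cdot 2 + \left(-1 + 2\right) \left(-49 + 2\right)}{-1 + 2}\right) - 314 = \left(1814 - \frac{4 + 1 \left(-47\right)}{1}\right) - 314 = \left(1814 - 1 \left(4 - 47\right)\right) - 314 = \left(1814 - 1 \left(-43\right)\right) - 314 = \left(1814 - -43\right) - 314 = \left(1814 + 43\right) - 314 = 1857 - 314 = 1543$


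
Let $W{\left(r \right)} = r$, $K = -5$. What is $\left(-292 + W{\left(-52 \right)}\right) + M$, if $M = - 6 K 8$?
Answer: $-104$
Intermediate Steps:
$M = 240$ ($M = \left(-6\right) \left(-5\right) 8 = 30 \cdot 8 = 240$)
$\left(-292 + W{\left(-52 \right)}\right) + M = \left(-292 - 52\right) + 240 = -344 + 240 = -104$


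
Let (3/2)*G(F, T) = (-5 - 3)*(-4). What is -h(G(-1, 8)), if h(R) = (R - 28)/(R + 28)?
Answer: 5/37 ≈ 0.13514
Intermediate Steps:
G(F, T) = 64/3 (G(F, T) = 2*((-5 - 3)*(-4))/3 = 2*(-8*(-4))/3 = (⅔)*32 = 64/3)
h(R) = (-28 + R)/(28 + R)
-h(G(-1, 8)) = -(-28 + 64/3)/(28 + 64/3) = -(-20)/(148/3*3) = -3*(-20)/(148*3) = -1*(-5/37) = 5/37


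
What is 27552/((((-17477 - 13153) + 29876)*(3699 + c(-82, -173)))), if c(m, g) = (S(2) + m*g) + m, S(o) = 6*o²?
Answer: -13776/6720779 ≈ -0.0020498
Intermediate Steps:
c(m, g) = 24 + m + g*m (c(m, g) = (6*2² + m*g) + m = (6*4 + g*m) + m = (24 + g*m) + m = 24 + m + g*m)
27552/((((-17477 - 13153) + 29876)*(3699 + c(-82, -173)))) = 27552/((((-17477 - 13153) + 29876)*(3699 + (24 - 82 - 173*(-82))))) = 27552/(((-30630 + 29876)*(3699 + (24 - 82 + 14186)))) = 27552/((-754*(3699 + 14128))) = 27552/((-754*17827)) = 27552/(-13441558) = 27552*(-1/13441558) = -13776/6720779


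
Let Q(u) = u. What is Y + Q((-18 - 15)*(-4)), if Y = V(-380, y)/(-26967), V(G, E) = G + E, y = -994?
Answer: 1187006/8989 ≈ 132.05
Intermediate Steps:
V(G, E) = E + G
Y = 458/8989 (Y = (-994 - 380)/(-26967) = -1374*(-1/26967) = 458/8989 ≈ 0.050951)
Y + Q((-18 - 15)*(-4)) = 458/8989 + (-18 - 15)*(-4) = 458/8989 - 33*(-4) = 458/8989 + 132 = 1187006/8989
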